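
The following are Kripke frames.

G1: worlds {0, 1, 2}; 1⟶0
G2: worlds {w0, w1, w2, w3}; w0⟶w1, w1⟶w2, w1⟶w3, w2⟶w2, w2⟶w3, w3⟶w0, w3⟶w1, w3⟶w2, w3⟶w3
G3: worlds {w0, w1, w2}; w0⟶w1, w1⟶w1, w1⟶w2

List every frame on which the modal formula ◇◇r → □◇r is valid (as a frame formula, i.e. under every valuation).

G1

The schema corresponds to a generalized confluence (Geach) condition: ∀x ∀y ∀z ((xR²y ∧ xRz) → ∃w (y = w ∧ zRw)).
G1: condition met.
G2: fails — w1R²w0, w1Rw2 but no w with w0=w and w2Rw.
G3: fails — w1R²w1, w1Rw2 but no w with w1=w and w2Rw.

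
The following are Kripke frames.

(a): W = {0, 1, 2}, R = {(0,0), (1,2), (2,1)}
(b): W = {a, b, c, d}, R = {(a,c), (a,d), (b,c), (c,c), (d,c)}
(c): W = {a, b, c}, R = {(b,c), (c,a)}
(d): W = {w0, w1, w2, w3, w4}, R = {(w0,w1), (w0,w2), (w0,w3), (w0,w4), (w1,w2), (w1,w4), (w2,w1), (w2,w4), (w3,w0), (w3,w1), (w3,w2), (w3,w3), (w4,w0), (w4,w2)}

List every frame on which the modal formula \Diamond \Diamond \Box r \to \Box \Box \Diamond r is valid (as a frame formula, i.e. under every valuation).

The schema corresponds to a generalized confluence (Geach) condition: \forall x \forall y \forall z ((x R^2 y \wedge x R^2 z) \to \exists w (yRw \wedge zRw)).
(a): satisfies the condition.
(b): satisfies the condition.
(c): fails — bR²a, bR²a but no w with aRw and aRw.
(d): fails — w0R²w2, w0R²w4 but no w with w2Rw and w4Rw.

(a), (b)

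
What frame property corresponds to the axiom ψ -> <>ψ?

reflexivity

This is frame-equivalent to □ψ → ψ (substitute ¬ψ for ψ and contrapose).
Suppose □ψ→ψ is valid. At any x set V(ψ)={w : Rxw}. Then □ψ holds at x, so ψ holds at x, i.e. Rxx.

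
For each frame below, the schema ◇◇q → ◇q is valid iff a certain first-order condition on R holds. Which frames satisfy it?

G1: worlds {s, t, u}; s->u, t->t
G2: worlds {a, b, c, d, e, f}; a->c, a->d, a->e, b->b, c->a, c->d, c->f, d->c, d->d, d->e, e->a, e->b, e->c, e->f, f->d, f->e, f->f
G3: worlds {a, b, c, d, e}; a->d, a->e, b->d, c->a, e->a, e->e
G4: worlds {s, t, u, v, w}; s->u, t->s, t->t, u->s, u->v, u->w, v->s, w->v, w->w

This is the axiom for transitivity; its first-order frame correspondent is ∀x ∀y ∀z (Rxy ∧ Ryz → Rxz).
G1: ✓.
G2: fails — Rde and Rea but not Rda.
G3: fails — Rea and Rad but not Red.
G4: fails — Rus and Rsu but not Ruu.

G1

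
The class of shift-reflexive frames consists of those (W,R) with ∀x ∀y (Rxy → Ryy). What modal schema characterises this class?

□(□q → q)

A defining formula is □(□q → q) (the T□ axiom).
Suppose □(□q→q) is valid. Take Rxy and set V(q)={w : Ryw}. Then at y, □q holds; since □(□q→q) at x, □q→q at y, so q at y, i.e. Ryy.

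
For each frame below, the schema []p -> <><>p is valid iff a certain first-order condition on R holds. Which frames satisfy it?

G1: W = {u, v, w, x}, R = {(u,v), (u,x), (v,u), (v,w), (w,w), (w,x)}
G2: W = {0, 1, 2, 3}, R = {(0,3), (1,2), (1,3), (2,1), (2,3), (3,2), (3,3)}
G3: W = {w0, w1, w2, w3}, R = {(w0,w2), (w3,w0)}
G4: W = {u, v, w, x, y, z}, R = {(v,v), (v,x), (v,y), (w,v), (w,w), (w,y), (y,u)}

This is the axiom for a generalized confluence (Geach) condition; its first-order frame correspondent is forall x exists w (xRw & x R^2 w).
G1: fails — at u but no t with uRt and uR²t.
G2: condition met.
G3: fails — at w0 but no w with w0Rw and w0R²w.
G4: fails — at u but no t with uRt and uR²t.

G2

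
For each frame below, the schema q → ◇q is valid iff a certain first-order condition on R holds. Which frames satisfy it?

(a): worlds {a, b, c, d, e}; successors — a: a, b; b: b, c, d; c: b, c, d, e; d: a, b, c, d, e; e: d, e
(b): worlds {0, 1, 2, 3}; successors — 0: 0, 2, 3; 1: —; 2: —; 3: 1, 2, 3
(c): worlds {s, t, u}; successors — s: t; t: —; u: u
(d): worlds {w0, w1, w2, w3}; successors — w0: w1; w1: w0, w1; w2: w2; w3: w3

The schema corresponds to reflexivity: ∀x Rxx.
(a): ✓.
(b): fails — world 1 does not see itself.
(c): fails — world s does not see itself.
(d): fails — world w0 does not see itself.

(a)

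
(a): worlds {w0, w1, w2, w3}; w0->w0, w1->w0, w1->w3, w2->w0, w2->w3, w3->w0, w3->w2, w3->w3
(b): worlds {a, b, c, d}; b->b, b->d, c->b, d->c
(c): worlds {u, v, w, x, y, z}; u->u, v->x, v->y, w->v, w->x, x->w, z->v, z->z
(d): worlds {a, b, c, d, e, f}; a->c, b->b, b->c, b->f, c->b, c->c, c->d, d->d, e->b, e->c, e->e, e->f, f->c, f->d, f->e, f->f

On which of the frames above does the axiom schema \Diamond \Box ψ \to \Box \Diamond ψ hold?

This is the axiom for convergence; its first-order frame correspondent is \forall x \forall y \forall z (Rxy \wedge Rxz \to \exists w (Ryw \wedge Rzw)).
(a): ✓.
(b): fails — Rbd and Rbb but d and b have no common successor.
(c): fails — Rvx and Rvy but x and y have no common successor.
(d): fails — Rcd and Rcb but d and b have no common successor.
Valid on: (a).

(a)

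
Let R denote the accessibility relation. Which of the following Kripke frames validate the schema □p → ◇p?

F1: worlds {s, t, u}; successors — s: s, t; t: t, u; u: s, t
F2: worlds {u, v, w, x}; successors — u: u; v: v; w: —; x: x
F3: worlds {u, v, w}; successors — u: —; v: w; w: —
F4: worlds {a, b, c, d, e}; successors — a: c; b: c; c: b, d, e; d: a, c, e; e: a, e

F1, F4

This is the axiom for seriality; its first-order frame correspondent is ∀x ∃y Rxy.
F1: condition met.
F2: fails — world w has no successor.
F3: fails — world u has no successor.
F4: condition met.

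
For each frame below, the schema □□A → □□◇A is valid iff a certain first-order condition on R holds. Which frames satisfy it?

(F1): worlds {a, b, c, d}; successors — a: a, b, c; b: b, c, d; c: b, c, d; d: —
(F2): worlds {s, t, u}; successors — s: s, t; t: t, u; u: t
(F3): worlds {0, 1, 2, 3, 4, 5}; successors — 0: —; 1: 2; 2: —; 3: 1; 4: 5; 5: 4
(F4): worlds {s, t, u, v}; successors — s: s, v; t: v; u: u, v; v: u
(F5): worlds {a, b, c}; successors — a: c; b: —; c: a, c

This is the axiom for a generalized confluence (Geach) condition; its first-order frame correspondent is ∀x ∀z (xR²z → ∃w (xR²w ∧ zRw)).
(F1): fails — aR²d but no w with aR²w and dRw.
(F2): ✓.
(F3): fails — 3R²2 but no w with 3R²w and 2Rw.
(F4): ✓.
(F5): ✓.

(F2), (F4), (F5)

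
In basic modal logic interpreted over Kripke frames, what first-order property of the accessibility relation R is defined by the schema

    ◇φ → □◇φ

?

the Euclidean property

Suppose ◇φ→□◇φ is valid. Take Rxy, Rxz and set V(φ)={y}. Then ◇φ at x, so □◇φ at x, so ◇φ at z, so some w with Rzw has φ; w=y, i.e. Rzy. By symmetry of the argument, Ryz.
The converse is a direct semantic check.
So the correspondent is the Euclidean property.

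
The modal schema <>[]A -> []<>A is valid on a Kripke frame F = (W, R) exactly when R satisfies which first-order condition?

This is the .2 axiom.
Its frame correspondent is convergence — forall x forall y forall z (Rxy & Rxz -> exists w (Ryw & Rzw)).

convergence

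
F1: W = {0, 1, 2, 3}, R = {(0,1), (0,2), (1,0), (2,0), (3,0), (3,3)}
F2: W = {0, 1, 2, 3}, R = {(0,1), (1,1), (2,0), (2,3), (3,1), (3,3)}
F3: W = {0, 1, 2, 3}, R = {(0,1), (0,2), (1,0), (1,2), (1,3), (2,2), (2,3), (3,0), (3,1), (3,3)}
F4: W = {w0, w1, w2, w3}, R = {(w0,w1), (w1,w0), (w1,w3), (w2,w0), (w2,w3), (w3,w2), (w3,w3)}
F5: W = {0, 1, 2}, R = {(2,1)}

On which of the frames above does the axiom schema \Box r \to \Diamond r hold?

F1, F2, F3, F4

Frame correspondent (Sahlqvist): \forall x \exists y Rxy — i.e. seriality.
F1: holds.
F2: holds.
F3: holds.
F4: holds.
F5: fails — world 0 has no successor.
Valid on: F1, F2, F3, F4.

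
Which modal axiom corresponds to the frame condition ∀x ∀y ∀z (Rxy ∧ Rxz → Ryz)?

A defining formula is ◇s → □◇s (the 5 axiom).
Suppose ◇s→□◇s is valid. Take Rxy, Rxz and set V(s)={y}. Then ◇s at x, so □◇s at x, so ◇s at z, so some w with Rzw has s; w=y, i.e. Rzy. By symmetry of the argument, Ryz.

◇s → □◇s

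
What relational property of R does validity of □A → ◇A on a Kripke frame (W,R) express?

This schema is the D axiom.
It corresponds to seriality: ∀x ∃y Rxy.

seriality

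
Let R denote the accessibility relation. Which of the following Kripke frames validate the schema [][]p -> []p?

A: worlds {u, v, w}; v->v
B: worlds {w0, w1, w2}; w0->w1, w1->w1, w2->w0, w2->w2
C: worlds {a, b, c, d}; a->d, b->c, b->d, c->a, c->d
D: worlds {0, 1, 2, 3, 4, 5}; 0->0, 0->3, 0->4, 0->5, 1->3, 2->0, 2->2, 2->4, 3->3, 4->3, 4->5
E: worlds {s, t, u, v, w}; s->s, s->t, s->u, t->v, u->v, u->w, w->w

The schema corresponds to density: forall x forall y (Rxy -> exists z (Rxz & Rzy)).
A: satisfies the condition.
B: satisfies the condition.
C: fails — Rbc but no z with Rbz and Rzc.
D: fails — R45 but no z with R4z and Rz5.
E: fails — Ruv but no z with Ruz and Rzv.
Valid on: A, B.

A, B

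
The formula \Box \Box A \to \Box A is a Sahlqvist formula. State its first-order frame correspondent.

Suppose □□A→□A is valid. Take Rxy and set V(A)={w : xR²w}. Then □□A at x, so □A at x, so A at y, i.e. ∃z(Rxz∧Rzy).

Density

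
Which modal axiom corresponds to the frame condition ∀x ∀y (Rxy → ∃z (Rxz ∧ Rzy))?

□□p → □p

A defining formula is □□p → □p (the C4 axiom).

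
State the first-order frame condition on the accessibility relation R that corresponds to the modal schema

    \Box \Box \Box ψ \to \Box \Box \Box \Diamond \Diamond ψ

This is a Sahlqvist (Geach-type) schema ◇^0□^3ψ → □^3◇^2ψ.
Minimal-valuation argument: fix x; take any y with xR^0y and any z with xR^3z. Set V(ψ) to the set of worlds R-reachable from y in exactly 3 steps. Then □^3ψ holds at y, so the antecedent holds at x; validity forces ◇^2ψ at z, giving a w with zR^2w and yR^3w.
First-order correspondent: \forall x \forall z (x R^3 z \to \exists w (x R^3 w \wedge z R^2 w)).

\forall x \forall z (x R^3 z \to \exists w (x R^3 w \wedge z R^2 w))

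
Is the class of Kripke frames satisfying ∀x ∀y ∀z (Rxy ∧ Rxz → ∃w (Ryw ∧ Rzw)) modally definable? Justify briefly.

This is a Sahlqvist condition; the .2 axiom ◇□q → □◇q defines it.

Definable; ◇□q → □◇q defines it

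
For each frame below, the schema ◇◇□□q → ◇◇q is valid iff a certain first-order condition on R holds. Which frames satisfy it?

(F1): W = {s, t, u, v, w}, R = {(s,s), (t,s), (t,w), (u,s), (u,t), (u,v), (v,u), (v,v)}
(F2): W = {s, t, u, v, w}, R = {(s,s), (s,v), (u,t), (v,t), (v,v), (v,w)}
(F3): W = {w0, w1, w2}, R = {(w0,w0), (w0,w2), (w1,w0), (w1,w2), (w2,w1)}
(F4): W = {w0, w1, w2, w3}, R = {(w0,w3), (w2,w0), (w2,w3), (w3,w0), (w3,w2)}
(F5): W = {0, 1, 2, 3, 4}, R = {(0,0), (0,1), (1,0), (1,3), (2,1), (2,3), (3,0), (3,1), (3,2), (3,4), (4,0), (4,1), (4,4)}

Frame correspondent (Sahlqvist): ∀x ∀y (xR²y → ∃w (yR²w ∧ xR²w)) — i.e. a generalized confluence (Geach) condition.
(F1): fails — uR²w but no w* with wR²w* and uR²w*.
(F2): fails — sR²t but no w* with tR²w* and sR²w*.
(F3): condition met.
(F4): condition met.
(F5): condition met.
Valid on: (F3), (F4), (F5).

(F3), (F4), (F5)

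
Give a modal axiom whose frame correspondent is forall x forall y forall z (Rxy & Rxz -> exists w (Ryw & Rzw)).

◇□p → □◇p

The condition is convergence. The .2 schema ◇□p → □◇p defines it.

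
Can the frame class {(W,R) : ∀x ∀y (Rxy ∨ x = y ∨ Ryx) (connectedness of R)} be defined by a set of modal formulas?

No

If a class were modally definable it would be closed under disjoint unions (Goldblatt–Thomason).
Take 4 disjoint single-world reflexive frames: each is trivially connected, but their disjoint union has 4 worlds with no edge between distinct components, so it is not connected.
So the class is not modally definable.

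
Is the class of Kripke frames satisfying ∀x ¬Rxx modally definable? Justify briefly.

No

If a class were modally definable it would be closed under surjective bounded morphisms (Goldblatt–Thomason).
The 4-cycle (worlds w0,w1,w2,w3 with w0→w1→w2→w3→w0) is irreflexive, and the map sending every world to a single reflexive point • is a surjective bounded morphism (forth: every edge maps to (•,•); back: every world has a successor). So any modal formula valid on the 4-cycle is also valid on the reflexive point, which is not irreflexive.
So the class is not modally definable.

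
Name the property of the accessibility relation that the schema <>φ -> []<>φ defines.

the Euclidean property

Suppose ◇φ→□◇φ is valid. Take Rxy, Rxz and set V(φ)={y}. Then ◇φ at x, so □◇φ at x, so ◇φ at z, so some w with Rzw has φ; w=y, i.e. Rzy. By symmetry of the argument, Ryz.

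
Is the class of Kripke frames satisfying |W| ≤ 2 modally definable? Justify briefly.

Modal frame validity is preserved under disjoint unions.
Any modal formula valid on each of 3 disjoint one-world frames is valid on their disjoint union (validity is preserved under disjoint unions). Each one-world frame has |W|=1≤2, but the union has |W|=3.
So the class is not modally definable.

No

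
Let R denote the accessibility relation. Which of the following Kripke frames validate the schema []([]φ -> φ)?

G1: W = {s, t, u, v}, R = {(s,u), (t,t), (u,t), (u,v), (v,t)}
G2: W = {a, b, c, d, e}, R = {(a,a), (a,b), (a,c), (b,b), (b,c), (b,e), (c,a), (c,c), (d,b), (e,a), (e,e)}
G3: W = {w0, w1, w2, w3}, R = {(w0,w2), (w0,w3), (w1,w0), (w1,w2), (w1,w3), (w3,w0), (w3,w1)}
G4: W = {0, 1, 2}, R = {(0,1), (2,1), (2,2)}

G2

This is the axiom for shift-reflexivity; its first-order frame correspondent is forall x forall y (Rxy -> Ryy).
G1: fails — Ruv but not Rvv.
G2: ✓.
G3: fails — Rw1w2 but not Rw2w2.
G4: fails — R01 but not R11.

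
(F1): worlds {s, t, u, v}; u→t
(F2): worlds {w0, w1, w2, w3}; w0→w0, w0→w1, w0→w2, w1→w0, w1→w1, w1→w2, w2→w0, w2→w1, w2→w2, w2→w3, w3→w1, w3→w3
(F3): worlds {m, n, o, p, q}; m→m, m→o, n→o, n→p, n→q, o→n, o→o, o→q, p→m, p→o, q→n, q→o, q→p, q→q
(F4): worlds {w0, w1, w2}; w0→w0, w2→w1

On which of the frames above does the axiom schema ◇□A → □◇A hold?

The schema corresponds to convergence: ∀x ∀y ∀z (Rxy ∧ Rxz → ∃w (Ryw ∧ Rzw)).
(F1): fails — Rut and Rut but t and t have no common successor.
(F2): holds.
(F3): holds.
(F4): fails — Rw2w1 and Rw2w1 but w1 and w1 have no common successor.

(F2), (F3)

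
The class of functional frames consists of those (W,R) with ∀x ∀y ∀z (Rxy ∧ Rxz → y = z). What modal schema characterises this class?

◇r → □r

The condition is partial functionality. The CD schema ◇r → □r defines it.
Suppose ◇r→□r is valid. Take Rxy, Rxz and set V(r)={y}. Then ◇r at x, so □r at x, so r at z, i.e. z=y.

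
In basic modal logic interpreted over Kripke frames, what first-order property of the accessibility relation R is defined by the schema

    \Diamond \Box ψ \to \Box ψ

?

the Euclidean property: \forall x \forall y \forall z (Rxy \wedge Rxz \to Ryz)

Replacing ψ by ¬ψ and contraposing gives the equivalent schema ◇ψ → □◇ψ.
Suppose ◇ψ→□◇ψ is valid. Take Rxy, Rxz and set V(ψ)={y}. Then ◇ψ at x, so □◇ψ at x, so ◇ψ at z, so some w with Rzw has ψ; w=y, i.e. Rzy. By symmetry of the argument, Ryz.
The converse is a direct semantic check.
So the correspondent is the Euclidean property.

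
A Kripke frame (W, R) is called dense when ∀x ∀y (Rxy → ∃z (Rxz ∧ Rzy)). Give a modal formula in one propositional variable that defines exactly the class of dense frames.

□□p → □p

The condition is density. The C4 schema □□p → □p defines it.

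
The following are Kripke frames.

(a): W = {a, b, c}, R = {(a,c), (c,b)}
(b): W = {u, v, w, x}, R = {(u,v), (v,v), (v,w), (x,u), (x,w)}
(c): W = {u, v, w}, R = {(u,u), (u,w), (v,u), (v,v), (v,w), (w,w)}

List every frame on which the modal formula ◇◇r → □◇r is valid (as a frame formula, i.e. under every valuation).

This is the axiom for a generalized confluence (Geach) condition; its first-order frame correspondent is ∀x ∀y ∀z ((xR²y ∧ xRz) → ∃w (y = w ∧ zRw)).
(a): satisfies the condition.
(b): fails — vR²v, vRw but no t with v=t and wRt.
(c): fails — uR²u, uRw but no t with u=t and wRt.

(a)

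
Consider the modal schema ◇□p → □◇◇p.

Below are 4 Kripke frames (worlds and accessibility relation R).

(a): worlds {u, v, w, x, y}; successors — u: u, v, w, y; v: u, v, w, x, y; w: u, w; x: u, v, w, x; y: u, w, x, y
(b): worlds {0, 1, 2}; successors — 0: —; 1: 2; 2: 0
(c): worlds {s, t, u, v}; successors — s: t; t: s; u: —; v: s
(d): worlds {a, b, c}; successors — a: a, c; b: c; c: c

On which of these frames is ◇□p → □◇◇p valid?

(a), (d)

This is the axiom for a generalized confluence (Geach) condition; its first-order frame correspondent is ∀x ∀y ∀z ((xRy ∧ xRz) → ∃w (yRw ∧ zR²w)).
(a): ✓.
(b): fails — 1R2, 1R2 but no w with 2Rw and 2R²w.
(c): fails — sRt, sRt but no w with tRw and tR²w.
(d): ✓.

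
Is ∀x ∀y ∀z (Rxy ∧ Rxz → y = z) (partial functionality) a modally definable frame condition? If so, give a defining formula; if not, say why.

Yes, by ◇q → □q

The condition is partial functionality. A defining modal formula is ◇q → □q.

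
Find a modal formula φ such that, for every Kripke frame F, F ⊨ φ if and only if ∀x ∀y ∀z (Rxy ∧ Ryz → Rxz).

□s → □□s

A defining formula is □s → □□s (the 4 axiom).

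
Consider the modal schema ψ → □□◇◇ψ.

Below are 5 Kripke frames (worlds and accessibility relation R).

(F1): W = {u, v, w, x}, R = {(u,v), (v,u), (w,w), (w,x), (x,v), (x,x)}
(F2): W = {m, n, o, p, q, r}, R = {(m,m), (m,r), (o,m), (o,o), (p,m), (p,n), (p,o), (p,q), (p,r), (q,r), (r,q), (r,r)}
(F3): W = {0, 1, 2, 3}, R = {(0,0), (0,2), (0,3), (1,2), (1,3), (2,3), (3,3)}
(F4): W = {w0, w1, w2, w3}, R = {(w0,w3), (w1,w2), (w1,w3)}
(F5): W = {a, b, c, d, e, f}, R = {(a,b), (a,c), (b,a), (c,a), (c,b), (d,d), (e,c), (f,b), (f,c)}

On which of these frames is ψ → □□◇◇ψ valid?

This is the axiom for a generalized confluence (Geach) condition; its first-order frame correspondent is ∀x ∀z (xR²z → ∃w (x = w ∧ zR²w)).
(F1): fails — wR²v but no t with w=t and vR²t.
(F2): fails — mR²q but no w with m=w and qR²w.
(F3): fails — 0R²2 but no w with 0=w and 2R²w.
(F4): ✓.
(F5): fails — aR²b but no w with a=w and bR²w.

(F4)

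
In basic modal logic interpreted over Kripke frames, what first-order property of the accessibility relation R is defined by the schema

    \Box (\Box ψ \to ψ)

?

Suppose □(□ψ→ψ) is valid. Take Rxy and set V(ψ)={w : Ryw}. Then at y, □ψ holds; since □(□ψ→ψ) at x, □ψ→ψ at y, so ψ at y, i.e. Ryy.
Conversely, any frame satisfying \forall x \forall y (Rxy \to Ryy) validates the schema.
Frame condition: \forall x \forall y (Rxy \to Ryy).

shift-reflexivity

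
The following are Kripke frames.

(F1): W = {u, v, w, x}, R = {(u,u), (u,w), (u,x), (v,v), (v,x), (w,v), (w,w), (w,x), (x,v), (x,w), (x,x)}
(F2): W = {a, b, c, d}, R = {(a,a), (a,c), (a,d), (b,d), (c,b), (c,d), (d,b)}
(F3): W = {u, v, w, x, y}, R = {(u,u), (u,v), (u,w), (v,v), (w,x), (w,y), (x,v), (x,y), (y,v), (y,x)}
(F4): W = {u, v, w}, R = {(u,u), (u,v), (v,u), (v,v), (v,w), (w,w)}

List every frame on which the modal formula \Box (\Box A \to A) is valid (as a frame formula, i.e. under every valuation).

(F1), (F4)

The schema corresponds to shift-reflexivity: \forall x \forall y (Rxy \to Ryy).
(F1): satisfies the condition.
(F2): fails — Rcd but not Rdd.
(F3): fails — Ryx but not Rxx.
(F4): satisfies the condition.
Valid on: (F1), (F4).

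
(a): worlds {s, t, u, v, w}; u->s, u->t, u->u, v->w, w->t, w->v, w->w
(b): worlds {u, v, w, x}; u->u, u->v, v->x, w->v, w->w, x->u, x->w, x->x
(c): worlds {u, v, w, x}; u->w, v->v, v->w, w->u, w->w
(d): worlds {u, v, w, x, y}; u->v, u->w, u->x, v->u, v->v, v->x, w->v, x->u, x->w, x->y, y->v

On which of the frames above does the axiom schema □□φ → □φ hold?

(a), (b), (c)

Frame correspondent (Sahlqvist): ∀x ∀y (Rxy → ∃z (Rxz ∧ Rzy)) — i.e. density.
(a): satisfies the condition.
(b): satisfies the condition.
(c): satisfies the condition.
(d): fails — Rxu but no z with Rxz and Rzu.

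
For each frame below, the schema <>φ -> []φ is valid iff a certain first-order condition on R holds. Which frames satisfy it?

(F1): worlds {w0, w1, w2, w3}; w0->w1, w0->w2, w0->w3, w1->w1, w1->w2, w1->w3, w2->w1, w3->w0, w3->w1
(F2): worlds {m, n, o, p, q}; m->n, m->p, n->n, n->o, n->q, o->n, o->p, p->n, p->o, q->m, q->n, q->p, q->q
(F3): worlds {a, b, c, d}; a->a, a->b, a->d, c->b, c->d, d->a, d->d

none

Frame correspondent (Sahlqvist): forall x forall y forall z (Rxy & Rxz -> y = z) — i.e. partial functionality.
(F1): fails — w0 sees both w1 and w2.
(F2): fails — m sees both n and p.
(F3): fails — a sees both a and b.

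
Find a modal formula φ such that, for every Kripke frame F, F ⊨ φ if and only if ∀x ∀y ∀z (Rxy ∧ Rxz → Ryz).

◇s → □◇s

This is the Euclidean property; the standard corresponding axiom is 5: ◇s → □◇s.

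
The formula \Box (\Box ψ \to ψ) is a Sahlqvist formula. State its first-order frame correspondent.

Suppose □(□ψ→ψ) is valid. Take Rxy and set V(ψ)={w : Ryw}. Then at y, □ψ holds; since □(□ψ→ψ) at x, □ψ→ψ at y, so ψ at y, i.e. Ryy.

shift-reflexivity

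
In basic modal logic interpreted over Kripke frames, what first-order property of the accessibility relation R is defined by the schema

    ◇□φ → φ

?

Symmetry

This is frame-equivalent to φ → □◇φ (substitute ¬φ for φ and contrapose).
Suppose φ→□◇φ is valid. Take Rxy and set V(φ)={x}. Then φ at x, so □◇φ at x, so ◇φ at y, so some z with Ryz has φ; z=x, i.e. Ryx.
Conversely, on a frame with symmetry the schema holds at every world under every valuation.
Frame condition: ∀x ∀y (Rxy → Ryx).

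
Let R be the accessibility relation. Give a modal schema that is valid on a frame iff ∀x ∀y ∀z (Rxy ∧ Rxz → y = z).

The condition is partial functionality. The CD schema ◇r → □r defines it.
Suppose ◇r→□r is valid. Take Rxy, Rxz and set V(r)={y}. Then ◇r at x, so □r at x, so r at z, i.e. z=y.

◇r → □r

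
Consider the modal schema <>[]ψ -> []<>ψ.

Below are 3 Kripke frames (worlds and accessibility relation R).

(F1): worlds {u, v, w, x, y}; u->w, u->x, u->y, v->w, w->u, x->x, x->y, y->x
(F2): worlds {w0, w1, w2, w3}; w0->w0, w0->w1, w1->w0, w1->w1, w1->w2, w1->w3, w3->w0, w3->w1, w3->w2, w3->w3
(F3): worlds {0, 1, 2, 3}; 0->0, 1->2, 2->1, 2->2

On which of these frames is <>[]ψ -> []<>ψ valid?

This is the axiom for convergence; its first-order frame correspondent is forall x forall y forall z (Rxy & Rxz -> exists w (Ryw & Rzw)).
(F1): fails — Ruw and Rux but w and x have no common successor.
(F2): fails — Rw1w2 and Rw1w2 but w2 and w2 have no common successor.
(F3): satisfies the condition.
Valid on: (F3).

(F3)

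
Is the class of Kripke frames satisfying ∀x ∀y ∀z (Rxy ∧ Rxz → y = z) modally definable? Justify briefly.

Yes, by ◇r → □r

This is a Sahlqvist condition; the CD axiom ◇r → □r defines it.
Suppose ◇r→□r is valid. Take Rxy, Rxz and set V(r)={y}. Then ◇r at x, so □r at x, so r at z, i.e. z=y.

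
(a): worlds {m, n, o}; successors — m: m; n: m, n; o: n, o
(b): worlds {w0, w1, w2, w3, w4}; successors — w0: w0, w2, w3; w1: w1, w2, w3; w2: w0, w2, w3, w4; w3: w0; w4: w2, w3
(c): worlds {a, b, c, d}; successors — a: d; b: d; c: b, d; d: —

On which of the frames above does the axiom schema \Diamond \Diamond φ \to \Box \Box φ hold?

(c)

Frame correspondent (Sahlqvist): \forall x \forall y \forall z ((x R^2 y \wedge x R^2 z) \to \exists w (y = w \wedge z = w)) — i.e. a generalized confluence (Geach) condition.
(a): fails — nR²m, nR²n but m ≠ n.
(b): fails — w0R²w0, w0R²w2 but w0 ≠ w2.
(c): satisfies the condition.
Valid on: (c).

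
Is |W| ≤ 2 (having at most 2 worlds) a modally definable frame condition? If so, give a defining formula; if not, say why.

Modal frame validity is preserved under disjoint unions.
Any modal formula valid on each of 3 disjoint one-world frames is valid on their disjoint union (validity is preserved under disjoint unions). Each one-world frame has |W|=1≤2, but the union has |W|=3.
So no modal formula (or set of formulas) defines exactly the |W|≤2 frames.

No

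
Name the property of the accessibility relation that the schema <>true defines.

◇⊤ holds at w iff w has a successor, so frame-validity of ◇⊤ is exactly seriality. Equivalently via □r → ◇r:
Suppose □r→◇r is valid. At any x set V(r)=W. Then □r at x, so ◇r at x, so x has a successor.
Conversely, on a frame with seriality the schema holds at every world under every valuation.
So the correspondent is seriality.

seriality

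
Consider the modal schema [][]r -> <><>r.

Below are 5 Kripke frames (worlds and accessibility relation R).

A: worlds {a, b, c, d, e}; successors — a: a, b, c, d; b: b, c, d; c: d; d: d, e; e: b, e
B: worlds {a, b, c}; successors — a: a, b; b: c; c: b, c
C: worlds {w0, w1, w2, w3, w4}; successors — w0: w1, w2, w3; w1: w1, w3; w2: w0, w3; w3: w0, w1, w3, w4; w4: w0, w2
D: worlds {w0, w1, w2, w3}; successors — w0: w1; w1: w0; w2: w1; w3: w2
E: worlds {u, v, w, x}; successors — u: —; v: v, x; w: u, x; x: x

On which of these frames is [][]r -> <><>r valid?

Frame correspondent (Sahlqvist): forall x exists w (x R^2 w & x R^2 w) — i.e. a generalized confluence (Geach) condition.
A: ✓.
B: ✓.
C: ✓.
D: ✓.
E: fails — at u but no t with uR²t and uR²t.

A, B, C, D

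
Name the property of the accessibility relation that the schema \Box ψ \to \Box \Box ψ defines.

This schema is the 4 axiom.
It corresponds to transitivity: \forall x \forall y \forall z (Rxy \wedge Ryz \to Rxz).

transitivity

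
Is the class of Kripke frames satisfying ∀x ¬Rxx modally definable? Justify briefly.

Not definable by any modal formula

Any modally definable frame class is closed under surjective bounded morphisms.
The 5-cycle (worlds w0,w1,w2,w3,w4 with w0→w1→w2→w3→w4→w0) is irreflexive, and the map sending every world to a single reflexive point • is a surjective bounded morphism (forth: every edge maps to (•,•); back: every world has a successor). So any modal formula valid on the 5-cycle is also valid on the reflexive point, which is not irreflexive.
So the class is not modally definable.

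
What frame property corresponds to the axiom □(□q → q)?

This is the T□ axiom.
Its frame correspondent is shift-reflexivity — ∀x ∀y (Rxy → Ryy).

shift-reflexivity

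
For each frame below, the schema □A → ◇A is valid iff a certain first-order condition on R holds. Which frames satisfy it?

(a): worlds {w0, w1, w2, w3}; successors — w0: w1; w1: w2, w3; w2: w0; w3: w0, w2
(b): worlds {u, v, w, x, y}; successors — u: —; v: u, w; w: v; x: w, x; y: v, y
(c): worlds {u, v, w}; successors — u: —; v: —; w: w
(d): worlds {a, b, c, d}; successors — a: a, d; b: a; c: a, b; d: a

(a), (d)

This is the axiom for seriality; its first-order frame correspondent is ∀x ∃y Rxy.
(a): ✓.
(b): fails — world u has no successor.
(c): fails — world u has no successor.
(d): ✓.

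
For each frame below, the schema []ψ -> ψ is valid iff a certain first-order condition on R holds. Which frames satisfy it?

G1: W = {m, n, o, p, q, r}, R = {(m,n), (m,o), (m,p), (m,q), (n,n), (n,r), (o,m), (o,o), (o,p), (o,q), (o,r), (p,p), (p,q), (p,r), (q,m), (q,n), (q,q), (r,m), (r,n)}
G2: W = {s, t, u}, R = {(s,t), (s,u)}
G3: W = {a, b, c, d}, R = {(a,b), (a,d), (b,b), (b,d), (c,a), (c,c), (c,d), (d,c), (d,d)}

The schema corresponds to reflexivity: forall x Rxx.
G1: fails — world m does not see itself.
G2: fails — world s does not see itself.
G3: fails — world a does not see itself.
Valid on no frame.

none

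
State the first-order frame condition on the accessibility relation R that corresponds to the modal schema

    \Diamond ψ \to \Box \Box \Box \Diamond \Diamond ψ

This is a Sahlqvist (Geach-type) schema ◇^1□^0ψ → □^3◇^2ψ.
First-order correspondent: \forall x \forall y \forall z ((xRy \wedge x R^3 z) \to \exists w (y = w \wedge z R^2 w)).

\forall x \forall y \forall z ((xRy \wedge x R^3 z) \to \exists w (y = w \wedge z R^2 w))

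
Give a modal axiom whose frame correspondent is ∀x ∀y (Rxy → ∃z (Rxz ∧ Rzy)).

□□p → □p

A defining formula is □□p → □p (the C4 axiom).
Suppose □□p→□p is valid. Take Rxy and set V(p)={w : xR²w}. Then □□p at x, so □p at x, so p at y, i.e. ∃z(Rxz∧Rzy).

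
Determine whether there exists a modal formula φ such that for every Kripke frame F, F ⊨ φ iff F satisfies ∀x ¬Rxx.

Modal frame validity is preserved under surjective bounded morphisms.
The 5-cycle (worlds a,b,c,d,e with a→b→c→d→e→a) is irreflexive, and the map sending every world to a single reflexive point • is a surjective bounded morphism (forth: every edge maps to (•,•); back: every world has a successor). So any modal formula valid on the 5-cycle is also valid on the reflexive point, which is not irreflexive.
So the class is not modally definable.

Not modally definable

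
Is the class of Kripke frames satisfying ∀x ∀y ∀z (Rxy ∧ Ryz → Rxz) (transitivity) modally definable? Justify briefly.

Yes, by □r → □□r

This is a Sahlqvist condition; the 4 axiom □r → □□r defines it.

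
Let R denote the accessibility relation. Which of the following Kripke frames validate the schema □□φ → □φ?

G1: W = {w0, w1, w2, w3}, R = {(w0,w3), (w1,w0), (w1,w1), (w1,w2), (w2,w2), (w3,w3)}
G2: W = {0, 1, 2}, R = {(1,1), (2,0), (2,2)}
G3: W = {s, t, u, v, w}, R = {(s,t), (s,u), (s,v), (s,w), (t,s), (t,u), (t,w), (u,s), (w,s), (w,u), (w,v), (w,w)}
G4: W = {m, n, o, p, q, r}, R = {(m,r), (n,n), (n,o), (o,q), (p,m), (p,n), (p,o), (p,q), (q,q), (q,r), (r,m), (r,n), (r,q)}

The schema corresponds to density: ∀x ∀y (Rxy → ∃z (Rxz ∧ Rzy)).
G1: condition met.
G2: condition met.
G3: fails — Rus but no z with Ruz and Rzs.
G4: fails — Rpm but no z with Rpz and Rzm.

G1, G2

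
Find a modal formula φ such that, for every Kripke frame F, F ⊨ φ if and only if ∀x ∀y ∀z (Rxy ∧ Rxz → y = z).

◇r → □r

A defining formula is ◇r → □r (the CD axiom).
Suppose ◇r→□r is valid. Take Rxy, Rxz and set V(r)={y}. Then ◇r at x, so □r at x, so r at z, i.e. z=y.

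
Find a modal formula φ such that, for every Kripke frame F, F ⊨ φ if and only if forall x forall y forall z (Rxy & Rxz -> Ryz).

◇p → □◇p

A defining formula is ◇p → □◇p (the 5 axiom).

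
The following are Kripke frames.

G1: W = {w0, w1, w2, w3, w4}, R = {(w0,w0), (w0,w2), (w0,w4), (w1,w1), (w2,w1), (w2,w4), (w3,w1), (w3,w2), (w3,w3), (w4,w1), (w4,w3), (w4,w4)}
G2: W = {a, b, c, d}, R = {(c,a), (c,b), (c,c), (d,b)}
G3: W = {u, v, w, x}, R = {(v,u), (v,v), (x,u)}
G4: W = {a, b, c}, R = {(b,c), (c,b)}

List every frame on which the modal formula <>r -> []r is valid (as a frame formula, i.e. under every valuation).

G4

Frame correspondent (Sahlqvist): forall x forall y forall z (Rxy & Rxz -> y = z) — i.e. partial functionality.
G1: fails — w0 sees both w0 and w2.
G2: fails — c sees both a and b.
G3: fails — v sees both u and v.
G4: ✓.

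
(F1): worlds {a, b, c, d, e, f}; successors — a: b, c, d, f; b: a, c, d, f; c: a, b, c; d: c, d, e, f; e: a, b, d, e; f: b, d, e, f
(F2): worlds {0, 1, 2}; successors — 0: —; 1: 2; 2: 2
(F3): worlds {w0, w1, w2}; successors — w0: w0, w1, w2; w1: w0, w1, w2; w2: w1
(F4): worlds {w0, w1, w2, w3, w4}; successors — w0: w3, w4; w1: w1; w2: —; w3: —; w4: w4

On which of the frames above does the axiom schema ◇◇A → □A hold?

(F2)

The schema corresponds to a generalized confluence (Geach) condition: ∀x ∀y ∀z ((xR²y ∧ xRz) → ∃w (y = w ∧ z = w)).
(F1): fails — aR²a, aRb but a ≠ b.
(F2): condition met.
(F3): fails — w0R²w0, w0Rw1 but w0 ≠ w1.
(F4): fails — w0R²w4, w0Rw3 but w4 ≠ w3.
Valid on: (F2).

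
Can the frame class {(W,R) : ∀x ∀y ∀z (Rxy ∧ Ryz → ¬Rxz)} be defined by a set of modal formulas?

If a class were modally definable it would be closed under surjective bounded morphisms (Goldblatt–Thomason).
The 3-cycle (worlds s,t,u with s→t→u→s) is intransitive. Mapping every world to a single reflexive point • is a surjective bounded morphism; the reflexive point is not intransitive (R••∧R•• but R••).
Hence intransitivity is not modally definable.

Not modally definable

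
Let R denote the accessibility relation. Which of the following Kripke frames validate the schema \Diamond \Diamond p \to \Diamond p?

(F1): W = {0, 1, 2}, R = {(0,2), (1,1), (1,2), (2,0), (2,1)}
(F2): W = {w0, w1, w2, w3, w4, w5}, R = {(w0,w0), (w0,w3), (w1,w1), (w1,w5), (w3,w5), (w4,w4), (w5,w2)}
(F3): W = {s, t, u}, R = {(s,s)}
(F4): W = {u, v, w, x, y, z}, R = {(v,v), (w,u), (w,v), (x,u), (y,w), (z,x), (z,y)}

The schema corresponds to transitivity: \forall x \forall y \forall z (Rxy \wedge Ryz \to Rxz).
(F1): fails — R02 and R20 but not R00.
(F2): fails — Rw1w5 and Rw5w2 but not Rw1w2.
(F3): ✓.
(F4): fails — Rzx and Rxu but not Rzu.
Valid on: (F3).

(F3)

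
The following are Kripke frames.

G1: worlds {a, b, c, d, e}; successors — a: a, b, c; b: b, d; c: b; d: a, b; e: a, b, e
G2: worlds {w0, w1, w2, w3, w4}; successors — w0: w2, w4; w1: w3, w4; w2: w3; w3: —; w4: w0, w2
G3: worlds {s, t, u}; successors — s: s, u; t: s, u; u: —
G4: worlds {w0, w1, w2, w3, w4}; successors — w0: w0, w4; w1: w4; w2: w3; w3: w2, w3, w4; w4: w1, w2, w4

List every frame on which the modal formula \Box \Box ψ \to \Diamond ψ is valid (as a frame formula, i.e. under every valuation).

G1, G4

Frame correspondent (Sahlqvist): \forall x \exists w (x R^2 w \wedge xRw) — i.e. a generalized confluence (Geach) condition.
G1: satisfies the condition.
G2: fails — at w1 but no w with w1R²w and w1Rw.
G3: fails — at u but no w with uR²w and uRw.
G4: satisfies the condition.
Valid on: G1, G4.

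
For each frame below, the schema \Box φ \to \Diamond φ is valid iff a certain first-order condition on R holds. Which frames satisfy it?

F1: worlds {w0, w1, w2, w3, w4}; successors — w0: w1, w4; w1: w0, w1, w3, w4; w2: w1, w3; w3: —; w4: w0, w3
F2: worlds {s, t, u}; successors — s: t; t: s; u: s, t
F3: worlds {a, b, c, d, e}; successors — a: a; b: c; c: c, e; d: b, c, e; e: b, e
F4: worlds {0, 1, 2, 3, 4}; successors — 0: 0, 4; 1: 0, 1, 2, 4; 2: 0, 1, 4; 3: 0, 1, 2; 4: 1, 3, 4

F2, F3, F4

This is the axiom for seriality; its first-order frame correspondent is \forall x \exists y Rxy.
F1: fails — world w3 has no successor.
F2: satisfies the condition.
F3: satisfies the condition.
F4: satisfies the condition.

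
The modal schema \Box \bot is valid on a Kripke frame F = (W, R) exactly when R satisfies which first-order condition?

emptiness of R

This is the Ver axiom.
Its frame correspondent is emptiness of R — \forall x \forall y \neg Rxy.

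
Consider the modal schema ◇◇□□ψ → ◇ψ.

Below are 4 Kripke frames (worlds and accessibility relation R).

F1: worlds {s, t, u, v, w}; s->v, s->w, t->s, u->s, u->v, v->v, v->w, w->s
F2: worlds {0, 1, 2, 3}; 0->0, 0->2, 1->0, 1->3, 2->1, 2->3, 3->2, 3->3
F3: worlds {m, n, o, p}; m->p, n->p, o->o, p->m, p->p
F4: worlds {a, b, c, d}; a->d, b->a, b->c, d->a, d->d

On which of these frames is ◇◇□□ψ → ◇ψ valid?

F2, F3, F4

This is the axiom for a generalized confluence (Geach) condition; its first-order frame correspondent is ∀x ∀y (xR²y → ∃w (yR²w ∧ xRw)).
F1: fails — tR²w but no w* with wR²w* and tRw*.
F2: condition met.
F3: condition met.
F4: condition met.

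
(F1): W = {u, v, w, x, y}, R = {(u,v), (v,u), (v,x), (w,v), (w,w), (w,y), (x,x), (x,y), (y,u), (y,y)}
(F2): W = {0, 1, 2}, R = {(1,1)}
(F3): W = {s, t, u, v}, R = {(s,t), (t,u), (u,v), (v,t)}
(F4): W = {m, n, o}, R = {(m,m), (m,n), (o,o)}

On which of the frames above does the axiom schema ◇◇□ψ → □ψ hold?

The schema corresponds to a generalized confluence (Geach) condition: ∀x ∀y ∀z ((xR²y ∧ xRz) → ∃w (yRw ∧ z = w)).
(F1): fails — uR²x, uRv but no t with xRt and v=t.
(F2): condition met.
(F3): fails — sR²u, sRt but no w with uRw and t=w.
(F4): fails — mR²n, mRm but no w with nRw and m=w.
Valid on: (F2).

(F2)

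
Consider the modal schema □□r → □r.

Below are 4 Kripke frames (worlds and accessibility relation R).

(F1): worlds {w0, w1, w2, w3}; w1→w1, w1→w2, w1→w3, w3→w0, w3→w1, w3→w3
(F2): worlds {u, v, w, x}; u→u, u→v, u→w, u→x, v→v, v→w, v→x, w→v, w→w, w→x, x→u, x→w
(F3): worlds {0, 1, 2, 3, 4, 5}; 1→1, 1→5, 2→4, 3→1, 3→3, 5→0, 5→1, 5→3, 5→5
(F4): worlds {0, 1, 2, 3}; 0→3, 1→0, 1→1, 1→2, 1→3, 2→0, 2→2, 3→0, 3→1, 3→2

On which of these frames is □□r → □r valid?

(F1), (F2)

This is the axiom for density; its first-order frame correspondent is ∀x ∀y (Rxy → ∃z (Rxz ∧ Rzy)).
(F1): ✓.
(F2): ✓.
(F3): fails — R24 but no z with R2z and Rz4.
(F4): fails — R03 but no z with R0z and Rz3.
Valid on: (F1), (F2).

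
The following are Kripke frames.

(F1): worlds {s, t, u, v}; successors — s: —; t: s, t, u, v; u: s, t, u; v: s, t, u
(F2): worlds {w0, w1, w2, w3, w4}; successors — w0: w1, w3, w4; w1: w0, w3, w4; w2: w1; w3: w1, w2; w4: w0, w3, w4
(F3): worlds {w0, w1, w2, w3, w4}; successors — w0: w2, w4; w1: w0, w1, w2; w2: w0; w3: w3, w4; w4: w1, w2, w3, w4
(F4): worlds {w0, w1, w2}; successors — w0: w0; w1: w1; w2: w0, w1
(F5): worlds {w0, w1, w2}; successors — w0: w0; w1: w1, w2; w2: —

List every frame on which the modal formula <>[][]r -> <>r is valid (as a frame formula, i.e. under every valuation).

(F3), (F4)

The schema corresponds to a generalized confluence (Geach) condition: forall x forall y (xRy -> exists w (y R^2 w & xRw)).
(F1): fails — tRs but no w with sR²w and tRw.
(F2): fails — w3Rw2 but no w with w2R²w and w3Rw.
(F3): holds.
(F4): holds.
(F5): fails — w1Rw2 but no w with w2R²w and w1Rw.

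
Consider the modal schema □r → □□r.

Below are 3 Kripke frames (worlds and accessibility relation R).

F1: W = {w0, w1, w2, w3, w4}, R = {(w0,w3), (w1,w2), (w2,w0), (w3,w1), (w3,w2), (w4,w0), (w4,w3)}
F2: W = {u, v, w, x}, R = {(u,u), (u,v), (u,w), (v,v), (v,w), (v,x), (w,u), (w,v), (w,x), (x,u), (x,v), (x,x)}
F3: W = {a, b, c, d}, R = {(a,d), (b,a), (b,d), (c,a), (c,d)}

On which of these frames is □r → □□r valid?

The schema corresponds to transitivity: ∀x ∀y ∀z (Rxy ∧ Ryz → Rxz).
F1: fails — Rw1w2 and Rw2w0 but not Rw1w0.
F2: fails — Ruv and Rvx but not Rux.
F3: condition met.

F3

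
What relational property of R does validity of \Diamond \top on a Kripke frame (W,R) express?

Seriality

◇⊤ holds at w iff w has a successor, so frame-validity of ◇⊤ is exactly seriality. Equivalently via □φ → ◇φ:
Suppose □φ→◇φ is valid. At any x set V(φ)=W. Then □φ at x, so ◇φ at x, so x has a successor.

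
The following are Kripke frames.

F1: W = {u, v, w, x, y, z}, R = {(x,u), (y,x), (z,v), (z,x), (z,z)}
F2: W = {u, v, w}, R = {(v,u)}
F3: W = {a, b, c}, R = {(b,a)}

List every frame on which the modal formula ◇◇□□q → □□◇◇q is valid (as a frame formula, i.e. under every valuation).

The schema corresponds to a generalized confluence (Geach) condition: ∀x ∀y ∀z ((xR²y ∧ xR²z) → ∃w (yR²w ∧ zR²w)).
F1: fails — yR²u, yR²u but no t with uR²t and uR²t.
F2: holds.
F3: holds.

F2, F3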